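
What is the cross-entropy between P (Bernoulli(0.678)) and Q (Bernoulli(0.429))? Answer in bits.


H(P,Q) = -p*log2(q) - (1-p)*log2(1-q). -0.678*log2(0.429) = 0.827804; -0.322*log2(0.571) = 0.260317. H(P,Q) = 0.827804 + 0.260317 = 1.0881

1.0881 bits


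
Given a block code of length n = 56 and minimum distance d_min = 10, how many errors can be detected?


Detection capability = d_min - 1 = 10 - 1 = 9

9 errors


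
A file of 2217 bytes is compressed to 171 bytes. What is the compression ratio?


Ratio = original / compressed = 2217 / 171 = 12.9649

12.9649


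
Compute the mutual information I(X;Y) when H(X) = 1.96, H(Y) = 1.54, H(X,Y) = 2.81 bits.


I(X;Y) = H(X) + H(Y) - H(X,Y) = 1.96 + 1.54 - 2.81 = 0.69

0.69 bits


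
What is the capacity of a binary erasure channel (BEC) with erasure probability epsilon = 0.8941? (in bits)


C = 1 - epsilon = 1 - 0.8941 = 0.1059

0.1059 bits


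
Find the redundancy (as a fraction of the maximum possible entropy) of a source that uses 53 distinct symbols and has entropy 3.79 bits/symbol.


H_max = log2(K) = log2(53) = 5.7279 bits/symbol. Redundancy = 1 - H/H_max = 1 - 3.79/5.7279 = 1 - 0.6617 = 0.3383

0.3383


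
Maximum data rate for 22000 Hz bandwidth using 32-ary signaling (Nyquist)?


Rate = 2 * B * log2(M) = 2 * 22000 * 5.0 = 220000.0

220000.0 bps


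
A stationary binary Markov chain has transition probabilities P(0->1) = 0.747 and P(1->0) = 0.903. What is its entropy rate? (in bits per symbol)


Stationary distribution: pi_0 = p10/(p01+p10) = 0.5473, pi_1 = 0.4527. Entropy rate H' = pi_0*H(p01) + pi_1*H(p10) = 0.5473*0.816 + 0.4527*0.4594 = 0.6546

0.6546 bits/symbol


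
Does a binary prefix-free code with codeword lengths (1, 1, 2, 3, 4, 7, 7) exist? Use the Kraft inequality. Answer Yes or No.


Kraft sum = sum(2^(-l_i)) = 1.4531, need <= 1. Result: violated (a binary prefix-free code with these lengths cannot exist)

No


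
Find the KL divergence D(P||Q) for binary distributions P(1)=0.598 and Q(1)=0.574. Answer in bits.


KL = p*log2(p/q) + (1-p)*log2((1-p)/(1-q)) = 0.598*log2(0.598/0.574) + 0.402*log2(0.402/0.426) = 0.0017

0.0017 bits


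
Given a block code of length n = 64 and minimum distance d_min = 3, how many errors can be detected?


Detection capability = d_min - 1 = 3 - 1 = 2

2 errors


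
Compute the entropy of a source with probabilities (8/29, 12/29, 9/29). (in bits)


H = -sum(p_i * log2(p_i)). Terms: -(8/29)*log2(8/29) = 0.512546; -(12/29)*log2(12/29) = 0.526766; -(9/29)*log2(9/29) = 0.523879. H = 0.512546 + 0.526766 + 0.523879 = 1.5632

1.5632 bits


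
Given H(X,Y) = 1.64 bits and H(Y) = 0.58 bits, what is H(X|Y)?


H(X|Y) = H(X,Y) - H(Y) = 1.64 - 0.58 = 1.06

1.06 bits


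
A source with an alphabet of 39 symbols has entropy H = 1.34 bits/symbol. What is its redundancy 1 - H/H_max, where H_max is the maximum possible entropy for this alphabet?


H_max = log2(K) = log2(39) = 5.2854 bits/symbol. Redundancy = 1 - H/H_max = 1 - 1.34/5.2854 = 1 - 0.2535 = 0.7465

0.7465


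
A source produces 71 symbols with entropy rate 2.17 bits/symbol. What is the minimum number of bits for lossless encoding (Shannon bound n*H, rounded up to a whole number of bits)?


Minimum bits >= n * H = 71 * 2.17 = 154.07, rounded up to a whole number of bits = 155

155 bits


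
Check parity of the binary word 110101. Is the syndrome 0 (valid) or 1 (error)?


Syndrome = XOR of all bits = 1 XOR 1 XOR 0 XOR 1 XOR 0 XOR 1 = 0

0


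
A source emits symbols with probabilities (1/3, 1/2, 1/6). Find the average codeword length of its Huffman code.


Huffman construction (repeatedly merge the two least-probable nodes; each merge adds 1 bit to every symbol beneath it): 1/6 + 1/3 = 1/2; 1/2 + 1/2 = 1. Resulting codeword lengths (in the order the probabilities were given): (2, 1, 2). L_avg = sum(p_i * l_i) = 1/3*2 + 1/2*1 + 1/6*2 = 3/2 = 1.5

1.5 bits


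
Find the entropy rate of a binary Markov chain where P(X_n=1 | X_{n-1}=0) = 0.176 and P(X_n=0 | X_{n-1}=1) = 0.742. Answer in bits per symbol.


Stationary distribution: pi_0 = p10/(p01+p10) = 0.8083, pi_1 = 0.1917. Entropy rate H' = pi_0*H(p01) + pi_1*H(p10) = 0.8083*0.6712 + 0.1917*0.8237 = 0.7005

0.7005 bits/symbol


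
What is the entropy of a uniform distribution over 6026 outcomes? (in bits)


H = log2(n) = log2(6026) = 12.557

12.557 bits


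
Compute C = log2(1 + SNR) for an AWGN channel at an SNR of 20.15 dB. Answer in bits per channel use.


SNR_linear = 10^(20.15/10) = 103.5142; C = log2(1 + SNR_linear) = log2(1 + 103.5142) = 6.7076

6.7076 bits/channel use


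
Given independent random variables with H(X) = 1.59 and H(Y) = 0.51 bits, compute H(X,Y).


For independent variables, H(X,Y) = H(X) + H(Y) = 1.59 + 0.51 = 2.1

2.1 bits


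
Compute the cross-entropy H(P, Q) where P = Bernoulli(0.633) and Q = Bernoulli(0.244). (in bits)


H(P,Q) = -p*log2(q) - (1-p)*log2(1-q). -0.633*log2(0.244) = 1.288185; -0.367*log2(0.756) = 0.148100. H(P,Q) = 1.288185 + 0.148100 = 1.4363

1.4363 bits


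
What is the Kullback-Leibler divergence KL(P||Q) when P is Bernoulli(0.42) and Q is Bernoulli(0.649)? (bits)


KL = p*log2(p/q) + (1-p)*log2((1-p)/(1-q)) = 0.42*log2(0.42/0.649) + 0.58*log2(0.58/0.351) = 0.1566

0.1566 bits


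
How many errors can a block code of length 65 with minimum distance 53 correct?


Correction capability = floor((d-1)/2) = floor((53-1)/2) = 26

26 errors


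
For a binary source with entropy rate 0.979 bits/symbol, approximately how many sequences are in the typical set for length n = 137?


log2|A_typical| = nH = 137 * 0.979 = 134.123, so |A_typical| ~ 2^134.123 = 2.372e+40

2.372e+40


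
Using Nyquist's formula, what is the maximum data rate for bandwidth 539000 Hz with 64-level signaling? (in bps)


Rate = 2 * B * log2(M) = 2 * 539000 * 6.0 = 6468000.0

6468000.0 bps


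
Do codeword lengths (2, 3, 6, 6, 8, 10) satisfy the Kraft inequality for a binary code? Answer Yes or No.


Kraft sum = sum(2^(-l_i)) = 0.4111, need <= 1. Result: satisfied (a binary prefix-free code with these lengths exists)

Yes


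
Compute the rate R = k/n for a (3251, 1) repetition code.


Rate = k/n = 1/3251

1/3251


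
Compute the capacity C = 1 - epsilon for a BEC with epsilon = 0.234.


C = 1 - epsilon = 1 - 0.234 = 0.766

0.766 bits


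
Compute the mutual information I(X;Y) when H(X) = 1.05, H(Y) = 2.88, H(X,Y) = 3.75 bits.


I(X;Y) = H(X) + H(Y) - H(X,Y) = 1.05 + 2.88 - 3.75 = 0.18

0.18 bits


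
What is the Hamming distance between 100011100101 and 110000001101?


Count differing positions: . ^ . . ^ ^ ^ . ^ . . . = 5 differences

5


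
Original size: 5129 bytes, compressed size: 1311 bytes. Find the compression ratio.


Ratio = original / compressed = 5129 / 1311 = 3.9123

3.9123


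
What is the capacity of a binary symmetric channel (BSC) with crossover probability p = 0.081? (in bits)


H(p) = -p*log2(p) - (1-p)*log2(1-p) = -0.081*log2(0.081) - 0.919*log2(0.919) = 0.293701 + 0.111992 = 0.4057. C = 1 - H(p) = 1 - 0.4057 = 0.5943

0.5943 bits


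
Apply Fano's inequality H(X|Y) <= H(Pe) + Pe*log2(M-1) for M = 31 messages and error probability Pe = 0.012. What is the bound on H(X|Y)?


H(Pe) = -Pe*log2(Pe) - (1-Pe)*log2(1-Pe) = -0.012*log2(0.012) - 0.988*log2(0.988) = 0.076570 + 0.017208 = 0.0938. Pe*log2(M-1) = 0.012*log2(30) = 0.058883. Bound = H(Pe) + Pe*log2(M-1) = 0.076570 + 0.017208 + 0.058883 = 0.1527

0.1527 bits


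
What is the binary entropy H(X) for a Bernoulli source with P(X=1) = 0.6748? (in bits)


H = -p*log2(p) - (1-p)*log2(1-p). -0.6748*log2(0.6748) = 0.382927; -0.3252*log2(0.3252) = 0.527019. H = 0.382927 + 0.527019 = 0.9099

0.9099 bits


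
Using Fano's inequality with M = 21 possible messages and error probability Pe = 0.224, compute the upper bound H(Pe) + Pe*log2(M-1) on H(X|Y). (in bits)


H(Pe) = -Pe*log2(Pe) - (1-Pe)*log2(1-Pe) = -0.224*log2(0.224) - 0.776*log2(0.776) = 0.483488 + 0.283916 = 0.7674. Pe*log2(M-1) = 0.224*log2(20) = 0.968112. Bound = H(Pe) + Pe*log2(M-1) = 0.483488 + 0.283916 + 0.968112 = 1.7355

1.7355 bits


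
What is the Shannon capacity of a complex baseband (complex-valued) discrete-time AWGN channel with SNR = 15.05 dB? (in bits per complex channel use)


SNR_linear = 10^(15.05/10) = 31.989; C = log2(1 + SNR_linear) = log2(1 + 31.989) = 5.0439

5.0439 bits/channel use


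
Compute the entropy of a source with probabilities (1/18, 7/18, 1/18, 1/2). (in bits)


H = -sum(p_i * log2(p_i)). Terms: -(1/18)*log2(1/18) = 0.231663; -(7/18)*log2(7/18) = 0.529888; -(1/18)*log2(1/18) = 0.231663; -(1/2)*log2(1/2) = 0.500000. H = 0.231663 + 0.529888 + 0.231663 + 0.500000 = 1.4932

1.4932 bits


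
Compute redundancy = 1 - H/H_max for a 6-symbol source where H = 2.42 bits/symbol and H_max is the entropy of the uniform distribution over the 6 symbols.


H_max = log2(K) = log2(6) = 2.585 bits/symbol. Redundancy = 1 - H/H_max = 1 - 2.42/2.585 = 1 - 0.9362 = 0.0638

0.0638


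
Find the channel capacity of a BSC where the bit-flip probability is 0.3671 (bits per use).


H(p) = -p*log2(p) - (1-p)*log2(1-p) = -0.3671*log2(0.3671) - 0.6329*log2(0.6329) = 0.530737 + 0.417683 = 0.9484. C = 1 - H(p) = 1 - 0.9484 = 0.0516

0.0516 bits


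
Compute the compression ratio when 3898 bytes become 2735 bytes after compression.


Ratio = original / compressed = 3898 / 2735 = 1.4252

1.4252


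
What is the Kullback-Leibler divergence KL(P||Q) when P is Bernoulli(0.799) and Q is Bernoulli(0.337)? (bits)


KL = p*log2(p/q) + (1-p)*log2((1-p)/(1-q)) = 0.799*log2(0.799/0.337) + 0.201*log2(0.201/0.663) = 0.649

0.649 bits


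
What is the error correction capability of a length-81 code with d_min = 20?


Correction capability = floor((d-1)/2) = floor((20-1)/2) = 9

9 errors


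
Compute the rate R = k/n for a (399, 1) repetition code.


Rate = k/n = 1/399

1/399


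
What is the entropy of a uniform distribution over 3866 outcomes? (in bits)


H = log2(n) = log2(3866) = 11.9166

11.9166 bits


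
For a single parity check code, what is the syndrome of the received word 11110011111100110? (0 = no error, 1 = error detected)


Syndrome = XOR of all bits = 1 XOR 1 XOR 1 XOR 1 XOR 0 XOR 0 XOR 1 XOR 1 XOR 1 XOR 1 XOR 1 XOR 1 XOR 0 XOR 0 XOR 1 XOR 1 XOR 0 = 0

0


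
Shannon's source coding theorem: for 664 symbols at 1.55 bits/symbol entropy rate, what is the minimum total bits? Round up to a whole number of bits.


Minimum bits >= n * H = 664 * 1.55 = 1029.2, rounded up to a whole number of bits = 1030

1030 bits


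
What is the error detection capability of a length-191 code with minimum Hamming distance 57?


Detection capability = d_min - 1 = 57 - 1 = 56

56 errors


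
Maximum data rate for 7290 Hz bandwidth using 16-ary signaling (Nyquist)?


Rate = 2 * B * log2(M) = 2 * 7290 * 4.0 = 58320.0

58320.0 bps


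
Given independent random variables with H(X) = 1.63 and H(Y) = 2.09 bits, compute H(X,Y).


For independent variables, H(X,Y) = H(X) + H(Y) = 1.63 + 2.09 = 3.72

3.72 bits


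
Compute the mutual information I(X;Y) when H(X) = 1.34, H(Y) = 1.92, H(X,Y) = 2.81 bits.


I(X;Y) = H(X) + H(Y) - H(X,Y) = 1.34 + 1.92 - 2.81 = 0.45

0.45 bits


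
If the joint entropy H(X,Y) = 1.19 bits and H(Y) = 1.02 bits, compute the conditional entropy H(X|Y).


H(X|Y) = H(X,Y) - H(Y) = 1.19 - 1.02 = 0.17

0.17 bits


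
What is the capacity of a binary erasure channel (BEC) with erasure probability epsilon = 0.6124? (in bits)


C = 1 - epsilon = 1 - 0.6124 = 0.3876

0.3876 bits


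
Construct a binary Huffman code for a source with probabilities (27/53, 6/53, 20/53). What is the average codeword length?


Huffman construction (repeatedly merge the two least-probable nodes; each merge adds 1 bit to every symbol beneath it): 6/53 + 20/53 = 26/53; 26/53 + 27/53 = 1. Resulting codeword lengths (in the order the probabilities were given): (1, 2, 2). L_avg = sum(p_i * l_i) = 27/53*1 + 6/53*2 + 20/53*2 = 79/53 = 1.4906

1.4906 bits


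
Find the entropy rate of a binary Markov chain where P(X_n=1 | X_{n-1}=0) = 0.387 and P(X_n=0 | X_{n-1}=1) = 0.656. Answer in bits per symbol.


Stationary distribution: pi_0 = p10/(p01+p10) = 0.629, pi_1 = 0.371. Entropy rate H' = pi_0*H(p01) + pi_1*H(p10) = 0.629*0.9628 + 0.371*0.9286 = 0.9501

0.9501 bits/symbol


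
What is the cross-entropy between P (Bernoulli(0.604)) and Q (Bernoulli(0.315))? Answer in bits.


H(P,Q) = -p*log2(q) - (1-p)*log2(1-q). -0.604*log2(0.315) = 1.006612; -0.396*log2(0.685) = 0.216146. H(P,Q) = 1.006612 + 0.216146 = 1.2228

1.2228 bits


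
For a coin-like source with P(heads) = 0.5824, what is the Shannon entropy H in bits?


H = -p*log2(p) - (1-p)*log2(1-p). -0.5824*log2(0.5824) = 0.454224; -0.4176*log2(0.4176) = 0.526095. H = 0.454224 + 0.526095 = 0.9803

0.9803 bits


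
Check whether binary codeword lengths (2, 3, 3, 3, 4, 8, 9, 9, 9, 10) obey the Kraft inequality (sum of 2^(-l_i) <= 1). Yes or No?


Kraft sum = sum(2^(-l_i)) = 0.6982, need <= 1. Result: satisfied (a binary prefix-free code with these lengths exists)

Yes


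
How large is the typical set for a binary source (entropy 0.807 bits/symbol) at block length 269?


log2|A_typical| = nH = 269 * 0.807 = 217.083, so |A_typical| ~ 2^217.083 = 2.231e+65

2.231e+65


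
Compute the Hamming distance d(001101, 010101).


Count differing positions: . ^ ^ . . . = 2 differences

2


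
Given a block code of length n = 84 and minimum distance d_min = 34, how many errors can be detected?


Detection capability = d_min - 1 = 34 - 1 = 33

33 errors


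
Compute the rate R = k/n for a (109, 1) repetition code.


Rate = k/n = 1/109

1/109


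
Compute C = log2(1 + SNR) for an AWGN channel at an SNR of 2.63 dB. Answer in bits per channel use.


SNR_linear = 10^(2.63/10) = 1.8323; C = log2(1 + SNR_linear) = log2(1 + 1.8323) = 1.502

1.502 bits/channel use


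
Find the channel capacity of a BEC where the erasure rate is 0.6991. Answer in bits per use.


C = 1 - epsilon = 1 - 0.6991 = 0.3009

0.3009 bits


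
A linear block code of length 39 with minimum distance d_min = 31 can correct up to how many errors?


Correction capability = floor((d-1)/2) = floor((31-1)/2) = 15

15 errors


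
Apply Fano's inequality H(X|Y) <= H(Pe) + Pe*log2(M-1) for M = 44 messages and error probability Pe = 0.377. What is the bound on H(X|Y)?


H(Pe) = -Pe*log2(Pe) - (1-Pe)*log2(1-Pe) = -0.377*log2(0.377) - 0.623*log2(0.623) = 0.530576 + 0.425320 = 0.9559. Pe*log2(M-1) = 0.377*log2(43) = 2.045702. Bound = H(Pe) + Pe*log2(M-1) = 0.530576 + 0.425320 + 2.045702 = 3.0016

3.0016 bits


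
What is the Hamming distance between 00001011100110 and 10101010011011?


Count differing positions: ^ . ^ . . . . ^ ^ ^ ^ ^ . ^ = 8 differences

8


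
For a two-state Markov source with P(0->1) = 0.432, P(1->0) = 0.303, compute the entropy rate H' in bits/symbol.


Stationary distribution: pi_0 = p10/(p01+p10) = 0.4122, pi_1 = 0.5878. Entropy rate H' = pi_0*H(p01) + pi_1*H(p10) = 0.4122*0.9866 + 0.5878*0.8849 = 0.9268

0.9268 bits/symbol


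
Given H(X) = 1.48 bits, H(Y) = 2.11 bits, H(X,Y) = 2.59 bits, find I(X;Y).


I(X;Y) = H(X) + H(Y) - H(X,Y) = 1.48 + 2.11 - 2.59 = 1.0

1.0 bits


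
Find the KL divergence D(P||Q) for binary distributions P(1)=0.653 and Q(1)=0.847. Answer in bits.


KL = p*log2(p/q) + (1-p)*log2((1-p)/(1-q)) = 0.653*log2(0.653/0.847) + 0.347*log2(0.347/0.153) = 0.1649

0.1649 bits


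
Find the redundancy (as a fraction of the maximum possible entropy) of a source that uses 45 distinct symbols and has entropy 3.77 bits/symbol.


H_max = log2(K) = log2(45) = 5.4919 bits/symbol. Redundancy = 1 - H/H_max = 1 - 3.77/5.4919 = 1 - 0.6865 = 0.3135

0.3135


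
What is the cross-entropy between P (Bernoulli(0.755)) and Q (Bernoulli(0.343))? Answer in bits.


H(P,Q) = -p*log2(q) - (1-p)*log2(1-q). -0.755*log2(0.343) = 1.165508; -0.245*log2(0.657) = 0.148479. H(P,Q) = 1.165508 + 0.148479 = 1.314

1.314 bits


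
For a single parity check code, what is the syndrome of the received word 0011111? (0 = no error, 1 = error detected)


Syndrome = XOR of all bits = 0 XOR 0 XOR 1 XOR 1 XOR 1 XOR 1 XOR 1 = 1

1


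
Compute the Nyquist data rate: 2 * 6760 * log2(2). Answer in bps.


Rate = 2 * B * log2(M) = 2 * 6760 * 1.0 = 13520.0

13520.0 bps


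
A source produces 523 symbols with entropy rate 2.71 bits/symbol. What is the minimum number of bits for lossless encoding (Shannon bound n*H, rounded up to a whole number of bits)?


Minimum bits >= n * H = 523 * 2.71 = 1417.33, rounded up to a whole number of bits = 1418

1418 bits


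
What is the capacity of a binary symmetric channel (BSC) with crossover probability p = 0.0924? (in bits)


H(p) = -p*log2(p) - (1-p)*log2(1-p) = -0.0924*log2(0.0924) - 0.9076*log2(0.9076) = 0.317483 + 0.126947 = 0.4444. C = 1 - H(p) = 1 - 0.4444 = 0.5556

0.5556 bits


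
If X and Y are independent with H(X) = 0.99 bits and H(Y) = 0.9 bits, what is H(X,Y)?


For independent variables, H(X,Y) = H(X) + H(Y) = 0.99 + 0.9 = 1.89

1.89 bits


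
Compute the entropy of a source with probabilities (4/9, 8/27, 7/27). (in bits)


H = -sum(p_i * log2(p_i)). Terms: -(4/9)*log2(4/9) = 0.519967; -(8/27)*log2(8/27) = 0.519967; -(7/27)*log2(7/27) = 0.504916. H = 0.519967 + 0.519967 + 0.504916 = 1.5448

1.5448 bits


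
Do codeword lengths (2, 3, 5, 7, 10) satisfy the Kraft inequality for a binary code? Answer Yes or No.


Kraft sum = sum(2^(-l_i)) = 0.415, need <= 1. Result: satisfied (a binary prefix-free code with these lengths exists)

Yes


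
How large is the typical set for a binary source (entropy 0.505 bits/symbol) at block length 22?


log2|A_typical| = nH = 22 * 0.505 = 11.11, so |A_typical| ~ 2^11.11 = 2.210e+03

2.210e+03


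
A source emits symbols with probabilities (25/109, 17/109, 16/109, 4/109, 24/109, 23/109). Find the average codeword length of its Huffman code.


Huffman construction (repeatedly merge the two least-probable nodes; each merge adds 1 bit to every symbol beneath it): 4/109 + 16/109 = 20/109; 17/109 + 20/109 = 37/109; 23/109 + 24/109 = 47/109; 25/109 + 37/109 = 62/109; 47/109 + 62/109 = 1. Resulting codeword lengths (in the order the probabilities were given): (2, 3, 4, 4, 2, 2). L_avg = sum(p_i * l_i) = 25/109*2 + 17/109*3 + 16/109*4 + 4/109*4 + 24/109*2 + 23/109*2 = 275/109 = 2.5229

2.5229 bits


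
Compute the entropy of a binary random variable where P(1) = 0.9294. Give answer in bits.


H = -p*log2(p) - (1-p)*log2(1-p). -0.9294*log2(0.9294) = 0.098171; -0.0706*log2(0.0706) = 0.269988. H = 0.098171 + 0.269988 = 0.3682

0.3682 bits


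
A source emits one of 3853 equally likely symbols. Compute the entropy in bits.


H = log2(n) = log2(3853) = 11.9118

11.9118 bits


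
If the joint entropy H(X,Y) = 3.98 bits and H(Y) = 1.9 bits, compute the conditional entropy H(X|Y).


H(X|Y) = H(X,Y) - H(Y) = 3.98 - 1.9 = 2.08

2.08 bits


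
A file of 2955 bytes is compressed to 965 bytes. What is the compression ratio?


Ratio = original / compressed = 2955 / 965 = 3.0622

3.0622


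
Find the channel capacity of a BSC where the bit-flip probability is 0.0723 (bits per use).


H(p) = -p*log2(p) - (1-p)*log2(1-p) = -0.0723*log2(0.0723) - 0.9277*log2(0.9277) = 0.274007 + 0.100442 = 0.3744. C = 1 - H(p) = 1 - 0.3744 = 0.6256

0.6256 bits


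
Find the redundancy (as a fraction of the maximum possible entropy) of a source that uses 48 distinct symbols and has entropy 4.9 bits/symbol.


H_max = log2(K) = log2(48) = 5.585 bits/symbol. Redundancy = 1 - H/H_max = 1 - 4.9/5.585 = 1 - 0.8774 = 0.1226

0.1226


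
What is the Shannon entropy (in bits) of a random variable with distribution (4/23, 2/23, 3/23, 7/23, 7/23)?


H = -sum(p_i * log2(p_i)). Terms: -(4/23)*log2(4/23) = 0.438880; -(2/23)*log2(2/23) = 0.306397; -(3/23)*log2(3/23) = 0.383296; -(7/23)*log2(7/23) = 0.522324; -(7/23)*log2(7/23) = 0.522324. H = 0.438880 + 0.306397 + 0.383296 + 0.522324 + 0.522324 = 2.1732

2.1732 bits


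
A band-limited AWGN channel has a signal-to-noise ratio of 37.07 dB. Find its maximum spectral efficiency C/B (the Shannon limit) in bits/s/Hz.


SNR_linear = 10^(37.07/10) = 5093.3087; C/B = log2(1 + SNR_linear) = log2(1 + 5093.3087) = 12.3147

12.3147 bits/s/Hz


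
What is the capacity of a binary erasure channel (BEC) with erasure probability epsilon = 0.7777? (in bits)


C = 1 - epsilon = 1 - 0.7777 = 0.2223

0.2223 bits


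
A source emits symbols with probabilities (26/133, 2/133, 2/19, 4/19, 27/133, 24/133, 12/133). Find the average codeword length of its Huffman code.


Huffman construction (repeatedly merge the two least-probable nodes; each merge adds 1 bit to every symbol beneath it): 2/133 + 12/133 = 2/19; 2/19 + 2/19 = 4/19; 24/133 + 26/133 = 50/133; 27/133 + 4/19 = 55/133; 4/19 + 50/133 = 78/133; 55/133 + 78/133 = 1. Resulting codeword lengths (in the order the probabilities were given): (3, 4, 3, 2, 2, 3, 4). L_avg = sum(p_i * l_i) = 26/133*3 + 2/133*4 + 2/19*3 + 4/19*2 + 27/133*2 + 24/133*3 + 12/133*4 = 358/133 = 2.6917

2.6917 bits


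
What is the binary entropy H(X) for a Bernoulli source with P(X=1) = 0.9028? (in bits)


H = -p*log2(p) - (1-p)*log2(1-p). -0.9028*log2(0.9028) = 0.133183; -0.0972*log2(0.0972) = 0.326874. H = 0.133183 + 0.326874 = 0.4601

0.4601 bits


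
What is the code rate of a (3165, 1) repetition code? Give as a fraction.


Rate = k/n = 1/3165

1/3165


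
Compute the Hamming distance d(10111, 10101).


Count differing positions: . . . ^ . = 1 differences

1


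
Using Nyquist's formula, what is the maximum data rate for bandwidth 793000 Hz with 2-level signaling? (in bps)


Rate = 2 * B * log2(M) = 2 * 793000 * 1.0 = 1586000.0

1586000.0 bps


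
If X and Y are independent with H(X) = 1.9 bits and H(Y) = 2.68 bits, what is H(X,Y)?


For independent variables, H(X,Y) = H(X) + H(Y) = 1.9 + 2.68 = 4.58

4.58 bits


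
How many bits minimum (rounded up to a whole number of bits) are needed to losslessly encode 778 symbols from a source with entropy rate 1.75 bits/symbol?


Minimum bits >= n * H = 778 * 1.75 = 1361.5, rounded up to a whole number of bits = 1362

1362 bits


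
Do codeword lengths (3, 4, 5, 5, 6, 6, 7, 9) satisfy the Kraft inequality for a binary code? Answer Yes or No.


Kraft sum = sum(2^(-l_i)) = 0.291, need <= 1. Result: satisfied (a binary prefix-free code with these lengths exists)

Yes


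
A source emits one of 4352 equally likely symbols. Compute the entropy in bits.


H = log2(n) = log2(4352) = 12.0875

12.0875 bits


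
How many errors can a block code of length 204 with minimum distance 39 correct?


Correction capability = floor((d-1)/2) = floor((39-1)/2) = 19

19 errors


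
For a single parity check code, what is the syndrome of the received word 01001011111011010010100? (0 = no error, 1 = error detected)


Syndrome = XOR of all bits = 0 XOR 1 XOR 0 XOR 0 XOR 1 XOR 0 XOR 1 XOR 1 XOR 1 XOR 1 XOR 1 XOR 0 XOR 1 XOR 1 XOR 0 XOR 1 XOR 0 XOR 0 XOR 1 XOR 0 XOR 1 XOR 0 XOR 0 = 0

0


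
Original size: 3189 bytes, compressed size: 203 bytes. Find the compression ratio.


Ratio = original / compressed = 3189 / 203 = 15.7094

15.7094


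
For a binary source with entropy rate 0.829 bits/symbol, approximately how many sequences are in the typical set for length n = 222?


log2|A_typical| = nH = 222 * 0.829 = 184.038, so |A_typical| ~ 2^184.038 = 2.517e+55

2.517e+55


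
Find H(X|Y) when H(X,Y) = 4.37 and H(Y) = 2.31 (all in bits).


H(X|Y) = H(X,Y) - H(Y) = 4.37 - 2.31 = 2.06

2.06 bits


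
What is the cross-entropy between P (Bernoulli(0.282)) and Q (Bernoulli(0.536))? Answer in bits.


H(P,Q) = -p*log2(q) - (1-p)*log2(1-q). -0.282*log2(0.536) = 0.253714; -0.718*log2(0.464) = 0.795403. H(P,Q) = 0.253714 + 0.795403 = 1.0491

1.0491 bits


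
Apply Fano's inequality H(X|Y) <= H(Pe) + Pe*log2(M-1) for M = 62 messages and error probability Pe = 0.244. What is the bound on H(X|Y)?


H(Pe) = -Pe*log2(Pe) - (1-Pe)*log2(1-Pe) = -0.244*log2(0.244) - 0.756*log2(0.756) = 0.496551 + 0.305078 = 0.8016. Pe*log2(M-1) = 0.244*log2(61) = 1.447100. Bound = H(Pe) + Pe*log2(M-1) = 0.496551 + 0.305078 + 1.447100 = 2.2487

2.2487 bits


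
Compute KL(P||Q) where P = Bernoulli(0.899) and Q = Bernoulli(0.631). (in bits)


KL = p*log2(p/q) + (1-p)*log2((1-p)/(1-q)) = 0.899*log2(0.899/0.631) + 0.101*log2(0.101/0.369) = 0.2703

0.2703 bits


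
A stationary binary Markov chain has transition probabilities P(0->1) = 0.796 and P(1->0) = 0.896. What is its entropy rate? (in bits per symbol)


Stationary distribution: pi_0 = p10/(p01+p10) = 0.5296, pi_1 = 0.4704. Entropy rate H' = pi_0*H(p01) + pi_1*H(p10) = 0.5296*0.7299 + 0.4704*0.4815 = 0.613

0.613 bits/symbol


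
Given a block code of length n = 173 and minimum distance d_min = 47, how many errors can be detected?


Detection capability = d_min - 1 = 47 - 1 = 46

46 errors


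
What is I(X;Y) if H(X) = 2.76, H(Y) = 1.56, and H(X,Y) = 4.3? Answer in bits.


I(X;Y) = H(X) + H(Y) - H(X,Y) = 2.76 + 1.56 - 4.3 = 0.02

0.02 bits


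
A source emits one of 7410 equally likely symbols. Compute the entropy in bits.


H = log2(n) = log2(7410) = 12.8553

12.8553 bits


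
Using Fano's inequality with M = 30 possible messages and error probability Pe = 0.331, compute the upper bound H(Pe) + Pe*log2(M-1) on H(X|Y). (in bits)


H(Pe) = -Pe*log2(Pe) - (1-Pe)*log2(1-Pe) = -0.331*log2(0.331) - 0.669*log2(0.669) = 0.527977 + 0.387968 = 0.9159. Pe*log2(M-1) = 0.331*log2(29) = 1.607992. Bound = H(Pe) + Pe*log2(M-1) = 0.527977 + 0.387968 + 1.607992 = 2.5239

2.5239 bits


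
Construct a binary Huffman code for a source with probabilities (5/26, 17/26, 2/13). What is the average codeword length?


Huffman construction (repeatedly merge the two least-probable nodes; each merge adds 1 bit to every symbol beneath it): 2/13 + 5/26 = 9/26; 9/26 + 17/26 = 1. Resulting codeword lengths (in the order the probabilities were given): (2, 1, 2). L_avg = sum(p_i * l_i) = 5/26*2 + 17/26*1 + 2/13*2 = 35/26 = 1.3462

1.3462 bits


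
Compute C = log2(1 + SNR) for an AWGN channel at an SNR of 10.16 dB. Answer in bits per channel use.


SNR_linear = 10^(10.16/10) = 10.3753; C = log2(1 + SNR_linear) = log2(1 + 10.3753) = 3.5078

3.5078 bits/channel use


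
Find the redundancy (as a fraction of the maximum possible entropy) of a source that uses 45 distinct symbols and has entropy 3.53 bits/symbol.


H_max = log2(K) = log2(45) = 5.4919 bits/symbol. Redundancy = 1 - H/H_max = 1 - 3.53/5.4919 = 1 - 0.6428 = 0.3572

0.3572


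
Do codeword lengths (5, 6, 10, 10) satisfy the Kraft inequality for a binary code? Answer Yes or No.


Kraft sum = sum(2^(-l_i)) = 0.0488, need <= 1. Result: satisfied (a binary prefix-free code with these lengths exists)

Yes


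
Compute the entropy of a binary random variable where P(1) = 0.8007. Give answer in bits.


H = -p*log2(p) - (1-p)*log2(1-p). -0.8007*log2(0.8007) = 0.256757; -0.1993*log2(0.1993) = 0.463768. H = 0.256757 + 0.463768 = 0.7205

0.7205 bits


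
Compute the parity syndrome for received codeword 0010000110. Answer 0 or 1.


Syndrome = XOR of all bits = 0 XOR 0 XOR 1 XOR 0 XOR 0 XOR 0 XOR 0 XOR 1 XOR 1 XOR 0 = 1

1


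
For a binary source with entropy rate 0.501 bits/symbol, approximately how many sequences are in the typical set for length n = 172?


log2|A_typical| = nH = 172 * 0.501 = 86.172, so |A_typical| ~ 2^86.172 = 8.717e+25

8.717e+25


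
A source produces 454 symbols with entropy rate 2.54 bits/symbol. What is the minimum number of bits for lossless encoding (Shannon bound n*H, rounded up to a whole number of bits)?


Minimum bits >= n * H = 454 * 2.54 = 1153.16, rounded up to a whole number of bits = 1154

1154 bits


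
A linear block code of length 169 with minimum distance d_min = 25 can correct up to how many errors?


Correction capability = floor((d-1)/2) = floor((25-1)/2) = 12

12 errors


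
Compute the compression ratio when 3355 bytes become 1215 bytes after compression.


Ratio = original / compressed = 3355 / 1215 = 2.7613

2.7613


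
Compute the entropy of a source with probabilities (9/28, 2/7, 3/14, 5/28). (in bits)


H = -sum(p_i * log2(p_i)). Terms: -(9/28)*log2(9/28) = 0.526317; -(2/7)*log2(2/7) = 0.516387; -(3/14)*log2(3/14) = 0.476227; -(5/28)*log2(5/28) = 0.443826. H = 0.526317 + 0.516387 + 0.476227 + 0.443826 = 1.9628

1.9628 bits


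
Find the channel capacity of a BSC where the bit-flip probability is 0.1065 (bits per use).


H(p) = -p*log2(p) - (1-p)*log2(1-p) = -0.1065*log2(0.1065) - 0.8935*log2(0.8935) = 0.344109 + 0.145158 = 0.4893. C = 1 - H(p) = 1 - 0.4893 = 0.5107

0.5107 bits


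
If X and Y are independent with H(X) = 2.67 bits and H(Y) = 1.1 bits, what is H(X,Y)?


For independent variables, H(X,Y) = H(X) + H(Y) = 2.67 + 1.1 = 3.77

3.77 bits


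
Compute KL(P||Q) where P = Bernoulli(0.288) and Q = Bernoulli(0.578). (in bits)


KL = p*log2(p/q) + (1-p)*log2((1-p)/(1-q)) = 0.288*log2(0.288/0.578) + 0.712*log2(0.712/0.422) = 0.2479

0.2479 bits


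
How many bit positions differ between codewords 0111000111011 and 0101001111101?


Count differing positions: . . ^ . . . ^ . . . ^ ^ . = 4 differences

4


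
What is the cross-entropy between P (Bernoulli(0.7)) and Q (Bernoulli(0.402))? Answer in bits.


H(P,Q) = -p*log2(q) - (1-p)*log2(1-q). -0.7*log2(0.402) = 0.920313; -0.3*log2(0.598) = 0.222535. H(P,Q) = 0.920313 + 0.222535 = 1.1428

1.1428 bits


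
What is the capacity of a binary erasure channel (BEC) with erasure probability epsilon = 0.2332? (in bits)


C = 1 - epsilon = 1 - 0.2332 = 0.7668

0.7668 bits


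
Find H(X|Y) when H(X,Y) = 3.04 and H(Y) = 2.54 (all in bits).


H(X|Y) = H(X,Y) - H(Y) = 3.04 - 2.54 = 0.5

0.5 bits


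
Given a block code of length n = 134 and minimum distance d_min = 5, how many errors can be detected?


Detection capability = d_min - 1 = 5 - 1 = 4

4 errors


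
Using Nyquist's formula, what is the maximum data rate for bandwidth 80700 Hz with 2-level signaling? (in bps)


Rate = 2 * B * log2(M) = 2 * 80700 * 1.0 = 161400.0

161400.0 bps


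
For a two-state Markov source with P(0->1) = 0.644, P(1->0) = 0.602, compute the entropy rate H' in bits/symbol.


Stationary distribution: pi_0 = p10/(p01+p10) = 0.4831, pi_1 = 0.5169. Entropy rate H' = pi_0*H(p01) + pi_1*H(p10) = 0.4831*0.9393 + 0.5169*0.9698 = 0.9551

0.9551 bits/symbol


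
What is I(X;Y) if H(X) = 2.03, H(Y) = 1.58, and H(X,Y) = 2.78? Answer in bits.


I(X;Y) = H(X) + H(Y) - H(X,Y) = 2.03 + 1.58 - 2.78 = 0.83

0.83 bits


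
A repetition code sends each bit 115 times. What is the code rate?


Rate = k/n = 1/115

1/115


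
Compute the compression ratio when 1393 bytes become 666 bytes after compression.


Ratio = original / compressed = 1393 / 666 = 2.0916

2.0916


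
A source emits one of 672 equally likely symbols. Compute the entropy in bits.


H = log2(n) = log2(672) = 9.3923

9.3923 bits


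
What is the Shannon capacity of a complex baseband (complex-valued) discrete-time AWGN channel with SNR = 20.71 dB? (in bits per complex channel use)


SNR_linear = 10^(20.71/10) = 117.7606; C = log2(1 + SNR_linear) = log2(1 + 117.7606) = 6.8919

6.8919 bits/channel use


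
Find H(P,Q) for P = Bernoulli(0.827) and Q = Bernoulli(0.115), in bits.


H(P,Q) = -p*log2(q) - (1-p)*log2(1-q). -0.827*log2(0.115) = 2.580483; -0.173*log2(0.885) = 0.030491. H(P,Q) = 2.580483 + 0.030491 = 2.611

2.611 bits


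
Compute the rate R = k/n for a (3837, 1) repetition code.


Rate = k/n = 1/3837

1/3837


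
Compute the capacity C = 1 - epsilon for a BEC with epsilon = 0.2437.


C = 1 - epsilon = 1 - 0.2437 = 0.7563

0.7563 bits


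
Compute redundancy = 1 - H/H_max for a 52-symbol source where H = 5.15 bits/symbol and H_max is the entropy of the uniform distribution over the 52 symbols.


H_max = log2(K) = log2(52) = 5.7004 bits/symbol. Redundancy = 1 - H/H_max = 1 - 5.15/5.7004 = 1 - 0.9034 = 0.0966

0.0966


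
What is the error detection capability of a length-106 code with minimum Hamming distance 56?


Detection capability = d_min - 1 = 56 - 1 = 55

55 errors


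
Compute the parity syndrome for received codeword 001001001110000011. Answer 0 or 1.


Syndrome = XOR of all bits = 0 XOR 0 XOR 1 XOR 0 XOR 0 XOR 1 XOR 0 XOR 0 XOR 1 XOR 1 XOR 1 XOR 0 XOR 0 XOR 0 XOR 0 XOR 0 XOR 1 XOR 1 = 1

1


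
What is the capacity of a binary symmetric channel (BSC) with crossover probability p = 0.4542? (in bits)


H(p) = -p*log2(p) - (1-p)*log2(1-p) = -0.4542*log2(0.4542) - 0.5458*log2(0.5458) = 0.517152 + 0.476787 = 0.9939. C = 1 - H(p) = 1 - 0.9939 = 0.0061

0.0061 bits


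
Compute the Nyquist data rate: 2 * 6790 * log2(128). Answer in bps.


Rate = 2 * B * log2(M) = 2 * 6790 * 7.0 = 95060.0

95060.0 bps


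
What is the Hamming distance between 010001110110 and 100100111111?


Count differing positions: ^ ^ . ^ . ^ . . ^ . . ^ = 6 differences

6


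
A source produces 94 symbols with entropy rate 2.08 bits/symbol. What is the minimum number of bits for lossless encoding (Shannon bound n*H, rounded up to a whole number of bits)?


Minimum bits >= n * H = 94 * 2.08 = 195.52, rounded up to a whole number of bits = 196

196 bits


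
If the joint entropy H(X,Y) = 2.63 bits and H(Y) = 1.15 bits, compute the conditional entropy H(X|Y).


H(X|Y) = H(X,Y) - H(Y) = 2.63 - 1.15 = 1.48

1.48 bits


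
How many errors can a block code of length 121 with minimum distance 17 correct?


Correction capability = floor((d-1)/2) = floor((17-1)/2) = 8

8 errors


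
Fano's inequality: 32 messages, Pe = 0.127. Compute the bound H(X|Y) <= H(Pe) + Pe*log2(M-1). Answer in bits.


H(Pe) = -Pe*log2(Pe) - (1-Pe)*log2(1-Pe) = -0.127*log2(0.127) - 0.873*log2(0.873) = 0.378092 + 0.171061 = 0.5492. Pe*log2(M-1) = 0.127*log2(31) = 0.629183. Bound = H(Pe) + Pe*log2(M-1) = 0.378092 + 0.171061 + 0.629183 = 1.1783

1.1783 bits


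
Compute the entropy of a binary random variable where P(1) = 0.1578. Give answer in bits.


H = -p*log2(p) - (1-p)*log2(1-p). -0.1578*log2(0.1578) = 0.420353; -0.8422*log2(0.8422) = 0.208668. H = 0.420353 + 0.208668 = 0.629

0.629 bits


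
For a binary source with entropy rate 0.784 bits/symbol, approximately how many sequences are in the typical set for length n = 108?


log2|A_typical| = nH = 108 * 0.784 = 84.672, so |A_typical| ~ 2^84.672 = 3.082e+25

3.082e+25


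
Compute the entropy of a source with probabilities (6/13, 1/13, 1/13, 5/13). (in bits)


H = -sum(p_i * log2(p_i)). Terms: -(6/13)*log2(6/13) = 0.514836; -(1/13)*log2(1/13) = 0.284649; -(1/13)*log2(1/13) = 0.284649; -(5/13)*log2(5/13) = 0.530197. H = 0.514836 + 0.284649 + 0.284649 + 0.530197 = 1.6143

1.6143 bits


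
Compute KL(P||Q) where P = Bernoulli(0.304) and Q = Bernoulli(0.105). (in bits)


KL = p*log2(p/q) + (1-p)*log2((1-p)/(1-q)) = 0.304*log2(0.304/0.105) + 0.696*log2(0.696/0.895) = 0.2137

0.2137 bits


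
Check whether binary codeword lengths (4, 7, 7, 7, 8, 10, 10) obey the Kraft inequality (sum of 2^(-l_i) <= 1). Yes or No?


Kraft sum = sum(2^(-l_i)) = 0.0918, need <= 1. Result: satisfied (a binary prefix-free code with these lengths exists)

Yes


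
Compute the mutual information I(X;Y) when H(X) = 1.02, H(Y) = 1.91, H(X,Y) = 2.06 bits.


I(X;Y) = H(X) + H(Y) - H(X,Y) = 1.02 + 1.91 - 2.06 = 0.87

0.87 bits


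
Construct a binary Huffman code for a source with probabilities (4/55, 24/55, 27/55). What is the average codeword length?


Huffman construction (repeatedly merge the two least-probable nodes; each merge adds 1 bit to every symbol beneath it): 4/55 + 24/55 = 28/55; 27/55 + 28/55 = 1. Resulting codeword lengths (in the order the probabilities were given): (2, 2, 1). L_avg = sum(p_i * l_i) = 4/55*2 + 24/55*2 + 27/55*1 = 83/55 = 1.5091

1.5091 bits


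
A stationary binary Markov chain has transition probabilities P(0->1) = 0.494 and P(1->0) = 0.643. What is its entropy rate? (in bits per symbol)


Stationary distribution: pi_0 = p10/(p01+p10) = 0.5655, pi_1 = 0.4345. Entropy rate H' = pi_0*H(p01) + pi_1*H(p10) = 0.5655*0.9999 + 0.4345*0.9402 = 0.9739

0.9739 bits/symbol


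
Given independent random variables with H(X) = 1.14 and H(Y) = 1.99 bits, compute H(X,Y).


For independent variables, H(X,Y) = H(X) + H(Y) = 1.14 + 1.99 = 3.13

3.13 bits


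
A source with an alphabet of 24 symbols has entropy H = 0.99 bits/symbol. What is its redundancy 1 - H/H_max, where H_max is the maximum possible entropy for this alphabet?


H_max = log2(K) = log2(24) = 4.585 bits/symbol. Redundancy = 1 - H/H_max = 1 - 0.99/4.585 = 1 - 0.2159 = 0.7841

0.7841


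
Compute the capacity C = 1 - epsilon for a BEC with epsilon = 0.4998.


C = 1 - epsilon = 1 - 0.4998 = 0.5002

0.5002 bits


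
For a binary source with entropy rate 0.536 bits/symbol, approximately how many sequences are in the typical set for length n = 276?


log2|A_typical| = nH = 276 * 0.536 = 147.936, so |A_typical| ~ 2^147.936 = 3.413e+44

3.413e+44


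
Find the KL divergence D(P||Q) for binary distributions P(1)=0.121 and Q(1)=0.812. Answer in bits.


KL = p*log2(p/q) + (1-p)*log2((1-p)/(1-q)) = 0.121*log2(0.121/0.812) + 0.879*log2(0.879/0.188) = 1.6236

1.6236 bits


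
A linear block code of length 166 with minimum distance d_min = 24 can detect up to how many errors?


Detection capability = d_min - 1 = 24 - 1 = 23

23 errors


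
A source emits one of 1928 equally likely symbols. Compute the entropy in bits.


H = log2(n) = log2(1928) = 10.9129

10.9129 bits


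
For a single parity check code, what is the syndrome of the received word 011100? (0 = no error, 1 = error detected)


Syndrome = XOR of all bits = 0 XOR 1 XOR 1 XOR 1 XOR 0 XOR 0 = 1

1


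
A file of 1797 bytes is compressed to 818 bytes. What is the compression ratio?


Ratio = original / compressed = 1797 / 818 = 2.1968

2.1968


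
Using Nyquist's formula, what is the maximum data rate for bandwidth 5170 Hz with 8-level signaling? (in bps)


Rate = 2 * B * log2(M) = 2 * 5170 * 3.0 = 31020.0

31020.0 bps


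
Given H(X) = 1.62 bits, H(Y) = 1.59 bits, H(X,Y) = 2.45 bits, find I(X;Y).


I(X;Y) = H(X) + H(Y) - H(X,Y) = 1.62 + 1.59 - 2.45 = 0.76

0.76 bits


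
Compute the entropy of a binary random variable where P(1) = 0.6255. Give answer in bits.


H = -p*log2(p) - (1-p)*log2(1-p). -0.6255*log2(0.6255) = 0.423412; -0.3745*log2(0.3745) = 0.530652. H = 0.423412 + 0.530652 = 0.9541

0.9541 bits


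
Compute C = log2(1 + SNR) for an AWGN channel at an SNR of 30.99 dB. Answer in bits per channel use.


SNR_linear = 10^(30.99/10) = 1256.03; C = log2(1 + SNR_linear) = log2(1 + 1256.03) = 10.2958

10.2958 bits/channel use


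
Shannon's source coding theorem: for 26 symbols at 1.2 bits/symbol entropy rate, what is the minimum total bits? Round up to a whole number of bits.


Minimum bits >= n * H = 26 * 1.2 = 31.2, rounded up to a whole number of bits = 32

32 bits


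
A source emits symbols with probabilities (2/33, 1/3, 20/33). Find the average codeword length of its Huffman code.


Huffman construction (repeatedly merge the two least-probable nodes; each merge adds 1 bit to every symbol beneath it): 2/33 + 1/3 = 13/33; 13/33 + 20/33 = 1. Resulting codeword lengths (in the order the probabilities were given): (2, 2, 1). L_avg = sum(p_i * l_i) = 2/33*2 + 1/3*2 + 20/33*1 = 46/33 = 1.3939

1.3939 bits
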